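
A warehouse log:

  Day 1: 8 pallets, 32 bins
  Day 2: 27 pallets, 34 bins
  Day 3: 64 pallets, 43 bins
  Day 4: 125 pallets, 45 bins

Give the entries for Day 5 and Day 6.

For the pallets, perfect cubes: 2³, 3³, 4³, …: 8, 27, 64, 125 → 216 → 343.
Bins: alternating steps +2, +9, +2, +9, …, so 32, 34, 43, 45 → 54 → 56.
So the next two lines are 216 pallets, 54 bins and 343 pallets, 56 bins.

216 pallets, 54 bins; 343 pallets, 56 bins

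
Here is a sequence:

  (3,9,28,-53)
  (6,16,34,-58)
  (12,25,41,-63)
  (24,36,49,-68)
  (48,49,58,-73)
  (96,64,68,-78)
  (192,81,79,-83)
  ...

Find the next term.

For the first value, ×2 each step: 3, 6, 12, 24, 48, 96, 192 → 384.
Second value: 9, 16, 25, 36, 49, 64, 81 → 100 (perfect squares: 3², 4², 5², …).
Third value — differences are 6, 7, 8, … (increasing by 1 each time): 28, 34, 41, 49, 58, 68, 79 → 91.
Fourth value — −5 each step: -53, -58, -63, -68, -73, -78, -83 → -88.
Putting it together: (384,100,91,-88).

(384,100,91,-88)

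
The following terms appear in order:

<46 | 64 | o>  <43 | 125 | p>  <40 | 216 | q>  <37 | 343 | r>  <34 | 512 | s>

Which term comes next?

<31 | 729 | t>

First entry: −3 each step; 46, 43, 40, 37, 34 → 31.
Second entry — perfect cubes: 4³, 5³, 6³, …: 64, 125, 216, 343, 512 → 729.
Letter: letters move forward 1 place in the alphabet; o, p, q, r, s → t.
Combining the parts gives <31 | 729 | t>.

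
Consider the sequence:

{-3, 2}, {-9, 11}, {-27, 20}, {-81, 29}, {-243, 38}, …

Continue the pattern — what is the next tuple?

{-729, 47}

First slot goes -3, -9, -27, -81, -243 → -729 (×3 each step).
For the second slot, +9 each step: 2, 11, 20, 29, 38 → 47.
Combining the parts gives {-729, 47}.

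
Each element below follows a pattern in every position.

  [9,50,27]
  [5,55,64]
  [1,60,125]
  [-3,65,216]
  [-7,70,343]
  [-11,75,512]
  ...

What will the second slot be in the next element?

80

Second slot: +5 each step, so 50, 55, 60, 65, 70, 75 → 80.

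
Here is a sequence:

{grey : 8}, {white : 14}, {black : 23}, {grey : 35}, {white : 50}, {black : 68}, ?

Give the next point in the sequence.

Shade: repeats grey → white → black, so grey, white, black, grey, white, black → grey.
Second entry goes 8, 14, 23, 35, 50, 68 → 89 (differences are 6, 9, 12, … (increasing by 3 each time)).
Putting it together: {grey : 89}.

{grey : 89}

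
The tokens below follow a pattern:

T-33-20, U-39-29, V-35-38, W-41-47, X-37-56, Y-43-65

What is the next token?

Z-39-74

Letter — letters move forward 1 place in the alphabet: T, U, V, W, X, Y → Z.
Second component: alternating steps +6, −4, +6, −4, …, so 33, 39, 35, 41, 37, 43 → 39.
For the third component, +9 each step: 20, 29, 38, 47, 56, 65 → 74.
So the next token is Z-39-74.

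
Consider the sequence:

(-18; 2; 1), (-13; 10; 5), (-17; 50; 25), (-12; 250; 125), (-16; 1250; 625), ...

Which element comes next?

(-11; 6250; 3125)

First coordinate goes -18, -13, -17, -12, -16 → -11 (alternating steps +5, −4, +5, −4, …).
Second coordinate — ×5 each step: 2, 10, 50, 250, 1250 → 6250.
Third coordinate goes 1, 5, 25, 125, 625 → 3125 (×5 each step).
Putting it together: (-11; 6250; 3125).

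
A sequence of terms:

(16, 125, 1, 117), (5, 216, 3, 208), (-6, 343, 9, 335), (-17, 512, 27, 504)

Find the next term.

(-28, 729, 81, 721)

First coordinate — −11 each step: 16, 5, -6, -17 → -28.
For the second coordinate, perfect cubes: 5³, 6³, 7³, …: 125, 216, 343, 512 → 729.
Third coordinate: 1, 3, 9, 27 → 81 (×3 each step).
For the fourth coordinate, always 8 less than the second coordinate: 117, 208, 335, 504 → 721.
Combining the parts gives (-28, 729, 81, 721).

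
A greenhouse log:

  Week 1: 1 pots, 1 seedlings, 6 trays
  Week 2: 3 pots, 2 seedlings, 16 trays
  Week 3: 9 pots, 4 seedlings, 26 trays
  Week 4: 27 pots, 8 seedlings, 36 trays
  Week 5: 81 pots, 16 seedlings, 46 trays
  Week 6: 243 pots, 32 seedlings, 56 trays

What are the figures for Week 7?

729 pots, 64 seedlings, 66 trays

Pots — ×3 each step: 1, 3, 9, 27, 81, 243 → 729.
Seedlings goes 1, 2, 4, 8, 16, 32 → 64 (×2 each step).
Trays: +10 each step, so 6, 16, 26, 36, 46, 56 → 66.
Putting it together: 729 pots, 64 seedlings, 66 trays.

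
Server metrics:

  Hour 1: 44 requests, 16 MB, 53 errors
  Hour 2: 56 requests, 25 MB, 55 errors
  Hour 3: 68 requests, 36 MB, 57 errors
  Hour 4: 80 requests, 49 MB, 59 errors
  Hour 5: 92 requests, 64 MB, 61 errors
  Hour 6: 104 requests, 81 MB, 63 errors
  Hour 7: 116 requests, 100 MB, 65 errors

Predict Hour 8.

128 requests, 121 MB, 67 errors

Requests: +12 each step, so 44, 56, 68, 80, 92, 104, 116 → 128.
MB — perfect squares: 4², 5², 6², …: 16, 25, 36, 49, 64, 81, 100 → 121.
Errors — +2 each step: 53, 55, 57, 59, 61, 63, 65 → 67.
Putting it together: 128 requests, 121 MB, 67 errors.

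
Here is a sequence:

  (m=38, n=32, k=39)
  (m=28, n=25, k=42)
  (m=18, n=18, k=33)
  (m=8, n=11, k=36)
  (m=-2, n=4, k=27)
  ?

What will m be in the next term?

M: 38, 28, 18, 8, -2 → -12 (−10 each step).

-12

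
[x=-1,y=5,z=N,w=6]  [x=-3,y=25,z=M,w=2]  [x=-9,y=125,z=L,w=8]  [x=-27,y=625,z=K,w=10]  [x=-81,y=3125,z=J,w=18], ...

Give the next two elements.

[x=-243,y=15625,z=I,w=28], [x=-729,y=78125,z=H,w=46]

X: ×3 each step, so -1, -3, -9, -27, -81 → -243 → -729.
For the y, ×5 each step: 5, 25, 125, 625, 3125 → 15625 → 78125.
Z: N, M, L, K, J → I → H (letters move back 1 place in the alphabet).
W: each term is the sum of the two before it, so 6, 2, 8, 10, 18 → 28 → 46.
Putting the parts together: [x=-243,y=15625,z=I,w=28] and then [x=-729,y=78125,z=H,w=46].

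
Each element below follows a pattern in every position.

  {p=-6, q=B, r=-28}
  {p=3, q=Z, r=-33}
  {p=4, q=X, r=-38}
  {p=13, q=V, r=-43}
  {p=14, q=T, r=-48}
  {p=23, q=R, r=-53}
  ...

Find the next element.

P: alternating steps +9, +1, +9, +1, …, so -6, 3, 4, 13, 14, 23 → 24.
Q goes B, Z, X, V, T, R → P (letters move back 2 places in the alphabet, wrapping A→Z).
R — −5 each step: -28, -33, -38, -43, -48, -53 → -58.
Putting it together: {p=24, q=P, r=-58}.

{p=24, q=P, r=-58}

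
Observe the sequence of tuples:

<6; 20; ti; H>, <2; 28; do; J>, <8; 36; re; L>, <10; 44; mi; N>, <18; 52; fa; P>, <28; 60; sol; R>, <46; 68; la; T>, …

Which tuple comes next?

<74; 76; ti; V>

For the first part, each term is the sum of the two before it: 6, 2, 8, 10, 18, 28, 46 → 74.
Second part — +8 each step: 20, 28, 36, 44, 52, 60, 68 → 76.
Note: runs through the solfège scale do→ti; ti, do, re, mi, fa, sol, la → ti.
Letter: H, J, L, N, P, R, T → V (letters move forward 2 places in the alphabet).
Combining the parts gives <74; 76; ti; V>.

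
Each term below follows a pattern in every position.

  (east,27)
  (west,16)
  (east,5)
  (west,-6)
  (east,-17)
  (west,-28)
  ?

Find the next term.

Direction: alternates east ↔ west, so east, west, east, west, east, west → east.
Second slot — −11 each step: 27, 16, 5, -6, -17, -28 → -39.
Putting it together: (east,-39).

(east,-39)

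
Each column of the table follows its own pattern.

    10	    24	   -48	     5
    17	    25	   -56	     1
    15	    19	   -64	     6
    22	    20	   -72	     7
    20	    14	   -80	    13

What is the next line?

27  15  -88  20

First component goes 10, 17, 15, 22, 20 → 27 (alternating steps +7, −2, +7, −2, …).
For the second component, alternating steps +1, −6, +1, −6, …: 24, 25, 19, 20, 14 → 15.
Third component goes -48, -56, -64, -72, -80 → -88 (−8 each step).
Fourth component: each term is the sum of the two before it; 5, 1, 6, 7, 13 → 20.
So the next line is 27  15  -88  20.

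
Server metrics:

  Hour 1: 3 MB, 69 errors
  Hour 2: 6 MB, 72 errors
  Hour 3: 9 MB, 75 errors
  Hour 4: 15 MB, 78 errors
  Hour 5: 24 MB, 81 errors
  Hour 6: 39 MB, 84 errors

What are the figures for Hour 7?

63 MB, 87 errors

MB: each term is the sum of the two before it, so 3, 6, 9, 15, 24, 39 → 63.
Errors goes 69, 72, 75, 78, 81, 84 → 87 (+3 each step).
So the next line is 63 MB, 87 errors.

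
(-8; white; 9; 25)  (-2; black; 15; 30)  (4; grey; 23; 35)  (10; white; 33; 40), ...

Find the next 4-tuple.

First slot — +6 each step: -8, -2, 4, 10 → 16.
Shade: repeats white → black → grey, so white, black, grey, white → black.
For the third slot, differences are 6, 8, 10, … (increasing by 2 each time): 9, 15, 23, 33 → 45.
Fourth slot goes 25, 30, 35, 40 → 45 (+5 each step).
Combining the parts gives (16; black; 45; 45).

(16; black; 45; 45)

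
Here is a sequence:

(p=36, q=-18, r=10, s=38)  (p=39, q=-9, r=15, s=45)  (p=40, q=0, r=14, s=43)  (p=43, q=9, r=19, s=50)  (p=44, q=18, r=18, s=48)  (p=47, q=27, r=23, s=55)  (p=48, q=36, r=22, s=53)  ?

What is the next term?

(p=51, q=45, r=27, s=60)

P goes 36, 39, 40, 43, 44, 47, 48 → 51 (alternating steps +3, +1, +3, +1, …).
Q: +9 each step, so -18, -9, 0, 9, 18, 27, 36 → 45.
For the r, alternating steps +5, −1, +5, −1, …: 10, 15, 14, 19, 18, 23, 22 → 27.
S: alternating steps +7, −2, +7, −2, …, so 38, 45, 43, 50, 48, 55, 53 → 60.
Putting it together: (p=51, q=45, r=27, s=60).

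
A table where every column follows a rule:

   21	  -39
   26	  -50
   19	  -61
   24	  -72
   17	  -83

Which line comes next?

First component: 21, 26, 19, 24, 17 → 22 (alternating steps +5, −7, +5, −7, …).
Second component: −11 each step; -39, -50, -61, -72, -83 → -94.
So the next line is 22  -94.

22  -94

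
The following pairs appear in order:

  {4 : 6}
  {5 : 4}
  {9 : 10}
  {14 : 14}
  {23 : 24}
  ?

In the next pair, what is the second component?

Second component: each term is the sum of the two before it, so 6, 4, 10, 14, 24 → 38.

38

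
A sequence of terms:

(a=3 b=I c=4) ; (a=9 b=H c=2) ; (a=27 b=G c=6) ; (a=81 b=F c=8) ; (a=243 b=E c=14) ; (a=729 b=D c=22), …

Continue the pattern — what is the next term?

(a=2187 b=C c=36)

A: 3, 9, 27, 81, 243, 729 → 2187 (×3 each step).
B goes I, H, G, F, E, D → C (letters move back 1 place in the alphabet).
C: 4, 2, 6, 8, 14, 22 → 36 (each term is the sum of the two before it).
Putting it together: (a=2187 b=C c=36).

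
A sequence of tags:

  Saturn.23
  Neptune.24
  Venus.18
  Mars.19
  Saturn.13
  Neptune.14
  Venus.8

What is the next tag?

Planet: repeats Saturn → Neptune → Venus → Mars, so Saturn, Neptune, Venus, Mars, Saturn, Neptune, Venus → Mars.
Second component: alternating steps +1, −6, +1, −6, …; 23, 24, 18, 19, 13, 14, 8 → 9.
Putting it together: Mars.9.

Mars.9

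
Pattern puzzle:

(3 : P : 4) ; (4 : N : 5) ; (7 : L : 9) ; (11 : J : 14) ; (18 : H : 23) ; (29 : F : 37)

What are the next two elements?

First component: each term is the sum of the two before it; 3, 4, 7, 11, 18, 29 → 47 → 76.
Letter — letters move back 2 places in the alphabet: P, N, L, J, H, F → D → B.
Third component: 4, 5, 9, 14, 23, 37 → 60 → 97 (each term is the sum of the two before it).
So the next two elements are (47 : D : 60) and (76 : B : 97).

(47 : D : 60), (76 : B : 97)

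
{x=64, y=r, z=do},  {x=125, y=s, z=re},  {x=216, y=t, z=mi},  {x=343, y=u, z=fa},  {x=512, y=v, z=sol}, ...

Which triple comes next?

{x=729, y=w, z=la}

X: perfect cubes: 4³, 5³, 6³, …; 64, 125, 216, 343, 512 → 729.
Y: letters move forward 1 place in the alphabet, so r, s, t, u, v → w.
Z: runs through the solfège scale do→ti; do, re, mi, fa, sol → la.
Putting it together: {x=729, y=w, z=la}.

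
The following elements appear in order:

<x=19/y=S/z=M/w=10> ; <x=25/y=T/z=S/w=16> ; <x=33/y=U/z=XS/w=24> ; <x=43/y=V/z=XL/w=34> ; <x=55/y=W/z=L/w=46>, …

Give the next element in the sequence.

X: 19, 25, 33, 43, 55 → 69 (differences are 6, 8, 10, … (increasing by 2 each time)).
Y goes S, T, U, V, W → X (letters move forward 1 place in the alphabet).
Z — runs backward through clothing sizes XS→XL: M, S, XS, XL, L → M.
W — always 9 less than the x: 10, 16, 24, 34, 46 → 60.
Putting it together: <x=69/y=X/z=M/w=60>.

<x=69/y=X/z=M/w=60>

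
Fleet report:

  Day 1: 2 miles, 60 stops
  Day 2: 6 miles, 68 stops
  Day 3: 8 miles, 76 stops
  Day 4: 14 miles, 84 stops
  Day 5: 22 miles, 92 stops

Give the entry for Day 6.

For the miles, each term is the sum of the two before it: 2, 6, 8, 14, 22 → 36.
Stops goes 60, 68, 76, 84, 92 → 100 (+8 each step).
Putting it together: 36 miles, 100 stops.

36 miles, 100 stops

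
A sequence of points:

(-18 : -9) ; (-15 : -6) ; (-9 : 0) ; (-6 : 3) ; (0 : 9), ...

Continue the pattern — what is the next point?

(3 : 12)

For the first coordinate, alternating steps +3, +6, +3, +6, …: -18, -15, -9, -6, 0 → 3.
Second coordinate goes -9, -6, 0, 3, 9 → 12 (always 9 more than the first coordinate).
So the next point is (3 : 12).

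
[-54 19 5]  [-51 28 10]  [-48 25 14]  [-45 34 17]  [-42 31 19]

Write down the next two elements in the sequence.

[-39 40 20], [-36 37 20]

First component: +3 each step, so -54, -51, -48, -45, -42 → -39 → -36.
Second component: alternating steps +9, −3, +9, −3, …; 19, 28, 25, 34, 31 → 40 → 37.
Third component — differences are 5, 4, 3, … (decreasing by 1 each time): 5, 10, 14, 17, 19 → 20 → 20.
Putting the parts together: [-39 40 20] and then [-36 37 20].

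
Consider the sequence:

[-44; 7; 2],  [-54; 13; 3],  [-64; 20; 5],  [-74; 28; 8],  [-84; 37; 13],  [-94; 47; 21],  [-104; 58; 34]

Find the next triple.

For the first entry, −10 each step: -44, -54, -64, -74, -84, -94, -104 → -114.
Second entry — differences are 6, 7, 8, … (increasing by 1 each time): 7, 13, 20, 28, 37, 47, 58 → 70.
Third entry — each term is the sum of the two before it: 2, 3, 5, 8, 13, 21, 34 → 55.
Combining the parts gives [-114; 70; 55].

[-114; 70; 55]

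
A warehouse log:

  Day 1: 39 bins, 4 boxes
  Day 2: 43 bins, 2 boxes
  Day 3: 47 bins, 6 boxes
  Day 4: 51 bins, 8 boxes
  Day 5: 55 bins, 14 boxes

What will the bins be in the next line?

59

Bins — +4 each step: 39, 43, 47, 51, 55 → 59.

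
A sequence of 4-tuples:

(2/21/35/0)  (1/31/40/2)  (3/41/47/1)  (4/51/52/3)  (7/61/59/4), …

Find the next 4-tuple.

For the first slot, each term is the sum of the two before it: 2, 1, 3, 4, 7 → 11.
For the second slot, +10 each step: 21, 31, 41, 51, 61 → 71.
For the third slot, alternating steps +5, +7, +5, +7, …: 35, 40, 47, 52, 59 → 64.
Fourth slot: always the previous value of the first slot; 0, 2, 1, 3, 4 → 7.
Combining the parts gives (11/71/64/7).

(11/71/64/7)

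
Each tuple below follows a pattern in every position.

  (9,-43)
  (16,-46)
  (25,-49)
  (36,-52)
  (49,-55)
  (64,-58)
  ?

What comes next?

First component: perfect squares: 3², 4², 5², …; 9, 16, 25, 36, 49, 64 → 81.
Second component: -43, -46, -49, -52, -55, -58 → -61 (−3 each step).
Combining the parts gives (81,-61).

(81,-61)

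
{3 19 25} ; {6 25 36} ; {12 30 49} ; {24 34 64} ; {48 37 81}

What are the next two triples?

{96 39 100}, {192 40 121}

First part — ×2 each step: 3, 6, 12, 24, 48 → 96 → 192.
For the second part, differences are 6, 5, 4, … (decreasing by 1 each time): 19, 25, 30, 34, 37 → 39 → 40.
For the third part, perfect squares: 5², 6², 7², …: 25, 36, 49, 64, 81 → 100 → 121.
So the next two triples are {96 39 100} and {192 40 121}.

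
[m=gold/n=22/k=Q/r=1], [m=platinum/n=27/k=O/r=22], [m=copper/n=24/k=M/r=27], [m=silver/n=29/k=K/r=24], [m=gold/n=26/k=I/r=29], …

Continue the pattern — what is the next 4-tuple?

M: gold, platinum, copper, silver, gold → platinum (repeats gold → platinum → copper → silver).
N: 22, 27, 24, 29, 26 → 31 (alternating steps +5, −3, +5, −3, …).
K — letters move back 2 places in the alphabet: Q, O, M, K, I → G.
R: always the previous value of the n, so 1, 22, 27, 24, 29 → 26.
Putting it together: [m=platinum/n=31/k=G/r=26].

[m=platinum/n=31/k=G/r=26]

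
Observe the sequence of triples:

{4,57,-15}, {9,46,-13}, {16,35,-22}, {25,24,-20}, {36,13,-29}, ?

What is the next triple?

First coordinate: 4, 9, 16, 25, 36 → 49 (perfect squares: 2², 3², 4², …).
Second coordinate: −11 each step; 57, 46, 35, 24, 13 → 2.
Third coordinate: alternating steps +2, −9, +2, −9, …, so -15, -13, -22, -20, -29 → -27.
So the next triple is {49,2,-27}.

{49,2,-27}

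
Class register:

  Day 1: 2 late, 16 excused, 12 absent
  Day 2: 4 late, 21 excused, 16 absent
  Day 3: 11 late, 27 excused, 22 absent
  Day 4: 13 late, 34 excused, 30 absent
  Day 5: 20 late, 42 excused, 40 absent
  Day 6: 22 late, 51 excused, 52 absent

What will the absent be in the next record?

66

For the absent, differences are 4, 6, 8, … (increasing by 2 each time): 12, 16, 22, 30, 40, 52 → 66.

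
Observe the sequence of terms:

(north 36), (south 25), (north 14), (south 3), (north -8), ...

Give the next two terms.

(south -19), (north -30)

Direction: alternates north ↔ south, so north, south, north, south, north → south → north.
For the second component, −11 each step: 36, 25, 14, 3, -8 → -19 → -30.
Putting the parts together: (south -19) and then (north -30).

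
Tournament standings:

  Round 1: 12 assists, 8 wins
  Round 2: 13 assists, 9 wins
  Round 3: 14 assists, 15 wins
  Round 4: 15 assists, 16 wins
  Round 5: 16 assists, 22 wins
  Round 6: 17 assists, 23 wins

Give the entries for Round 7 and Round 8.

Assists — +1 each step: 12, 13, 14, 15, 16, 17 → 18 → 19.
Wins: alternating steps +1, +6, +1, +6, …; 8, 9, 15, 16, 22, 23 → 29 → 30.
So the next two records are 18 assists, 29 wins and 19 assists, 30 wins.

18 assists, 29 wins; 19 assists, 30 wins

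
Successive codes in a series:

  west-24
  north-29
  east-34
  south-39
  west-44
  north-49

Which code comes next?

east-54

Direction goes west, north, east, south, west, north → east (repeats west → north → east → south).
Second component: +5 each step; 24, 29, 34, 39, 44, 49 → 54.
Putting it together: east-54.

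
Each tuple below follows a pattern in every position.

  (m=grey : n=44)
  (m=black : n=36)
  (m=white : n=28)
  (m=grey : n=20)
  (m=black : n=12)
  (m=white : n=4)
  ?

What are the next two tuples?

(m=grey : n=-4), (m=black : n=-12)

M: grey, black, white, grey, black, white → grey → black (repeats grey → black → white).
N — −8 each step: 44, 36, 28, 20, 12, 4 → -4 → -12.
Putting the parts together: (m=grey : n=-4) and then (m=black : n=-12).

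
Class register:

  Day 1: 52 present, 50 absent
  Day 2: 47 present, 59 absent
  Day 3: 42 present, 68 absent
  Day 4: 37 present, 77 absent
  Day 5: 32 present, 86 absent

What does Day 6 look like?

27 present, 95 absent

Present: −5 each step, so 52, 47, 42, 37, 32 → 27.
Absent: +9 each step; 50, 59, 68, 77, 86 → 95.
Putting it together: 27 present, 95 absent.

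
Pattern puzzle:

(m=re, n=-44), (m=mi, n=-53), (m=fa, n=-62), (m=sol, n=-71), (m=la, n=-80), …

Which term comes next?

M goes re, mi, fa, sol, la → ti (runs through the solfège scale do→ti).
N: -44, -53, -62, -71, -80 → -89 (−9 each step).
Combining the parts gives (m=ti, n=-89).

(m=ti, n=-89)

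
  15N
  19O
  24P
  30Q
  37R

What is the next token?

First component: 15, 19, 24, 30, 37 → 45 (differences are 4, 5, 6, … (increasing by 1 each time)).
Letter: letters move forward 1 place in the alphabet; N, O, P, Q, R → S.
Putting it together: 45S.

45S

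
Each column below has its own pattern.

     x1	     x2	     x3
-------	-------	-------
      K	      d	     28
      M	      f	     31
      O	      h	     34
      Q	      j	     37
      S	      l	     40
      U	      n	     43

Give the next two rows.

W  p  46; Y  r  49

Column x1 — letters move forward 2 places in the alphabet: K, M, O, Q, S, U → W → Y.
Column x2 — letters move forward 2 places in the alphabet: d, f, h, j, l, n → p → r.
For the column x3, +3 each step: 28, 31, 34, 37, 40, 43 → 46 → 49.
So the next two rows are W  p  46 and Y  r  49.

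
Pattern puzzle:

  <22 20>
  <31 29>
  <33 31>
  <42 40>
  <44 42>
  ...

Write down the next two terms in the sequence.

<53 51>, <55 53>

First part: alternating steps +9, +2, +9, +2, …; 22, 31, 33, 42, 44 → 53 → 55.
Second part: always 2 less than the first part; 20, 29, 31, 40, 42 → 51 → 53.
Putting the parts together: <53 51> and then <55 53>.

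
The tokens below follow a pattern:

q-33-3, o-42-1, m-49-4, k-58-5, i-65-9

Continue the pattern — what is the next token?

Letter — letters move back 2 places in the alphabet: q, o, m, k, i → g.
Second component: 33, 42, 49, 58, 65 → 74 (alternating steps +9, +7, +9, +7, …).
Third component goes 3, 1, 4, 5, 9 → 14 (each term is the sum of the two before it).
Putting it together: g-74-14.

g-74-14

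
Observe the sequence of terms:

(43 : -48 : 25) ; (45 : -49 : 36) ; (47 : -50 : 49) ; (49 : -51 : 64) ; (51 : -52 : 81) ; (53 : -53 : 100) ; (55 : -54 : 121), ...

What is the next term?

(57 : -55 : 144)

First entry: +2 each step; 43, 45, 47, 49, 51, 53, 55 → 57.
Second entry: −1 each step; -48, -49, -50, -51, -52, -53, -54 → -55.
Third entry goes 25, 36, 49, 64, 81, 100, 121 → 144 (perfect squares: 5², 6², 7², …).
Combining the parts gives (57 : -55 : 144).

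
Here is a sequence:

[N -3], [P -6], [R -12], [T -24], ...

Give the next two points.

[V -48], [X -96]

For the letter, letters move forward 2 places in the alphabet: N, P, R, T → V → X.
For the second part, ×2 each step: -3, -6, -12, -24 → -48 → -96.
So the next two points are [V -48] and [X -96].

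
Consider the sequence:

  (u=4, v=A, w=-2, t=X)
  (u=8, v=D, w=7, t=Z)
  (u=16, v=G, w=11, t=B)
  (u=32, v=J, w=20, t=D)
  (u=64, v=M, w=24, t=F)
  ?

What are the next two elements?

(u=128, v=P, w=33, t=H), (u=256, v=S, w=37, t=J)

For the u, ×2 each step: 4, 8, 16, 32, 64 → 128 → 256.
V: letters move forward 3 places in the alphabet, so A, D, G, J, M → P → S.
For the w, alternating steps +9, +4, +9, +4, …: -2, 7, 11, 20, 24 → 33 → 37.
For the t, letters move forward 2 places in the alphabet, wrapping Z→A: X, Z, B, D, F → H → J.
Putting the parts together: (u=128, v=P, w=33, t=H) and then (u=256, v=S, w=37, t=J).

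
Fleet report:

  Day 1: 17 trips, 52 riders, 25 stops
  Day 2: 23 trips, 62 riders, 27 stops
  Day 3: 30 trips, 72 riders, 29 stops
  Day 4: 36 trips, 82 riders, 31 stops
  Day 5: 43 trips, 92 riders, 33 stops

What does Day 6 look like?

49 trips, 102 riders, 35 stops

For the trips, alternating steps +6, +7, +6, +7, …: 17, 23, 30, 36, 43 → 49.
Riders — +10 each step: 52, 62, 72, 82, 92 → 102.
Stops — +2 each step: 25, 27, 29, 31, 33 → 35.
Putting it together: 49 trips, 102 riders, 35 stops.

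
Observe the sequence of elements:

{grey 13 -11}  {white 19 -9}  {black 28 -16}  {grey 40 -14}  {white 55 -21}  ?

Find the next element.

{black 73 -19}

Shade — repeats grey → white → black: grey, white, black, grey, white → black.
Second component: differences are 6, 9, 12, … (increasing by 3 each time), so 13, 19, 28, 40, 55 → 73.
Third component: -11, -9, -16, -14, -21 → -19 (alternating steps +2, −7, +2, −7, …).
Combining the parts gives {black 73 -19}.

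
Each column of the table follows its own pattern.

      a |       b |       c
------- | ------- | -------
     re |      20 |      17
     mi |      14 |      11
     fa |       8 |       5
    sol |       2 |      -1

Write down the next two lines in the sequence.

Column a goes re, mi, fa, sol → la → ti (runs through the solfège scale do→ti).
Column b: −6 each step, so 20, 14, 8, 2 → -4 → -10.
Column c — always 3 less than the column b: 17, 11, 5, -1 → -7 → -13.
Putting the parts together: la  -4  -7 and then ti  -10  -13.

la  -4  -7; ti  -10  -13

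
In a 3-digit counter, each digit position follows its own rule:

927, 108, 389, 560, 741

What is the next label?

First digit: 9, 1, 3, 5, 7 → 9 (+2 each step, mod 10).
Second digit: −2 each step, mod 10; 2, 0, 8, 6, 4 → 2.
Third digit — +1 each step, mod 10: 7, 8, 9, 0, 1 → 2.
Combining the parts gives 922.

922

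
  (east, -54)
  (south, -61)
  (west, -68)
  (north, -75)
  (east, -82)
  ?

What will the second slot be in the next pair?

-89

Second slot goes -54, -61, -68, -75, -82 → -89 (−7 each step).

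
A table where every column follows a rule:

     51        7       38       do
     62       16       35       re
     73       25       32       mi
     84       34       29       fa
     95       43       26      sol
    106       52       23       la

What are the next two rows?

First component: +11 each step; 51, 62, 73, 84, 95, 106 → 117 → 128.
Second component: 7, 16, 25, 34, 43, 52 → 61 → 70 (+9 each step).
Third component — −3 each step: 38, 35, 32, 29, 26, 23 → 20 → 17.
Note: runs through the solfège scale do→ti; do, re, mi, fa, sol, la → ti → do.
Putting the parts together: 117  61  20  ti and then 128  70  17  do.

117  61  20  ti; 128  70  17  do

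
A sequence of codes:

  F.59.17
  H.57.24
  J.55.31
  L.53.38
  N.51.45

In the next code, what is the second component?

49

Second component: 59, 57, 55, 53, 51 → 49 (−2 each step).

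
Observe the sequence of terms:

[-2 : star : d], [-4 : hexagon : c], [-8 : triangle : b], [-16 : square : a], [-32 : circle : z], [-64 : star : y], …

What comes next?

First slot: ×2 each step, so -2, -4, -8, -16, -32, -64 → -128.
Shape: star, hexagon, triangle, square, circle, star → hexagon (repeats star → hexagon → triangle → square → circle).
Letter — letters move back 1 place in the alphabet, wrapping A→Z: d, c, b, a, z, y → x.
Putting it together: [-128 : hexagon : x].

[-128 : hexagon : x]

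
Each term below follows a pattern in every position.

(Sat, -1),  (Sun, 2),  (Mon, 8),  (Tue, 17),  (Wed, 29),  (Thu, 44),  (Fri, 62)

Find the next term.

Day: Sat, Sun, Mon, Tue, Wed, Thu, Fri → Sat (runs through the weekdays Mon→Sun).
Second entry goes -1, 2, 8, 17, 29, 44, 62 → 83 (differences are 3, 6, 9, … (increasing by 3 each time)).
Combining the parts gives (Sat, 83).

(Sat, 83)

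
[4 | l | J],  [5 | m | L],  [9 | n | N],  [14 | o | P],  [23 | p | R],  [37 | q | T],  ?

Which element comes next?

First entry — each term is the sum of the two before it: 4, 5, 9, 14, 23, 37 → 60.
First letter: letters move forward 1 place in the alphabet; l, m, n, o, p, q → r.
Second letter: letters move forward 2 places in the alphabet, so J, L, N, P, R, T → V.
Putting it together: [60 | r | V].

[60 | r | V]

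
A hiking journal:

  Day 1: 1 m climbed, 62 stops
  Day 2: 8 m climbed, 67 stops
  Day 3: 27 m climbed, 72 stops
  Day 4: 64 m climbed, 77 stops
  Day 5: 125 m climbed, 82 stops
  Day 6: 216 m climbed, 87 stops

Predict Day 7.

M climbed — perfect cubes: 1³, 2³, 3³, …: 1, 8, 27, 64, 125, 216 → 343.
Stops: +5 each step; 62, 67, 72, 77, 82, 87 → 92.
Combining the parts gives 343 m climbed, 92 stops.

343 m climbed, 92 stops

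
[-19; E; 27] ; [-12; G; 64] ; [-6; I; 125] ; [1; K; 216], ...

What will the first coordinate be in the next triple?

First coordinate: alternating steps +7, +6, +7, +6, …; -19, -12, -6, 1 → 7.

7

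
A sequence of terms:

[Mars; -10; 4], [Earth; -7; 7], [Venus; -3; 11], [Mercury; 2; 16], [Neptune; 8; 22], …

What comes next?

For the planet, runs backward through the planets Mercury→Neptune: Mars, Earth, Venus, Mercury, Neptune → Uranus.
Second part — differences are 3, 4, 5, … (increasing by 1 each time): -10, -7, -3, 2, 8 → 15.
Third part: differences are 3, 4, 5, … (increasing by 1 each time); 4, 7, 11, 16, 22 → 29.
Combining the parts gives [Uranus; 15; 29].

[Uranus; 15; 29]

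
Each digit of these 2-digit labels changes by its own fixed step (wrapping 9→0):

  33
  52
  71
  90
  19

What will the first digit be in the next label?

3

First digit — +2 each step, mod 10: 3, 5, 7, 9, 1 → 3.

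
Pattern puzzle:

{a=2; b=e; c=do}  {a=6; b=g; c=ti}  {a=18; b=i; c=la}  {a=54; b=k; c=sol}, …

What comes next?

{a=162; b=m; c=fa}

A: ×3 each step; 2, 6, 18, 54 → 162.
B: letters move forward 2 places in the alphabet; e, g, i, k → m.
C goes do, ti, la, sol → fa (runs backward through the solfège scale do→ti).
Combining the parts gives {a=162; b=m; c=fa}.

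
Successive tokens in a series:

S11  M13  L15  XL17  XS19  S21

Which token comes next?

M23

Size: S, M, L, XL, XS, S → M (repeats S → M → L → XL → XS).
Second component: +2 each step, so 11, 13, 15, 17, 19, 21 → 23.
So the next token is M23.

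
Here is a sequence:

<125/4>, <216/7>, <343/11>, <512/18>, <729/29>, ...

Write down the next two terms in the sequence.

<1000/47>, <1331/76>

First entry: perfect cubes: 5³, 6³, 7³, …, so 125, 216, 343, 512, 729 → 1000 → 1331.
Second entry: each term is the sum of the two before it; 4, 7, 11, 18, 29 → 47 → 76.
Putting the parts together: <1000/47> and then <1331/76>.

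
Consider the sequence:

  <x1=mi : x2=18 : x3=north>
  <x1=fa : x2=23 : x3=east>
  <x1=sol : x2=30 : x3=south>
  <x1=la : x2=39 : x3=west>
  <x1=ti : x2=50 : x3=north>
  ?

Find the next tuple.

X1: mi, fa, sol, la, ti → do (runs through the solfège scale do→ti).
X2 — differences are 5, 7, 9, … (increasing by 2 each time): 18, 23, 30, 39, 50 → 63.
X3 goes north, east, south, west, north → east (repeats north → east → south → west).
Combining the parts gives <x1=do : x2=63 : x3=east>.

<x1=do : x2=63 : x3=east>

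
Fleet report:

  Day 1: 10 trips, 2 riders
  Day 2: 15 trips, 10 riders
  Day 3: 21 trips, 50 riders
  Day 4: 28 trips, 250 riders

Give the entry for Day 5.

36 trips, 1250 riders

Trips: differences are 5, 6, 7, … (increasing by 1 each time); 10, 15, 21, 28 → 36.
Riders — ×5 each step: 2, 10, 50, 250 → 1250.
Combining the parts gives 36 trips, 1250 riders.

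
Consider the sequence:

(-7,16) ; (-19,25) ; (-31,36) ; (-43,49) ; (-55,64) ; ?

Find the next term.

(-67,81)

First part — −12 each step: -7, -19, -31, -43, -55 → -67.
Second part goes 16, 25, 36, 49, 64 → 81 (perfect squares: 4², 5², 6², …).
So the next term is (-67,81).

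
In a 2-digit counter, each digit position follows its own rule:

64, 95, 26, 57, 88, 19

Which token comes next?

40

First digit goes 6, 9, 2, 5, 8, 1 → 4 (+3 each step, mod 10).
Second digit: +1 each step, mod 10, so 4, 5, 6, 7, 8, 9 → 0.
Combining the parts gives 40.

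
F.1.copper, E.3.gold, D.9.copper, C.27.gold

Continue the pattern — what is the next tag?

B.81.copper

Letter: letters move back 1 place in the alphabet, so F, E, D, C → B.
For the second component, ×3 each step: 1, 3, 9, 27 → 81.
Metal — alternates copper ↔ gold: copper, gold, copper, gold → copper.
Combining the parts gives B.81.copper.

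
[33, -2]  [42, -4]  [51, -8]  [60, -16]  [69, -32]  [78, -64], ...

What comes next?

[87, -128]

First part — +9 each step: 33, 42, 51, 60, 69, 78 → 87.
For the second part, ×2 each step: -2, -4, -8, -16, -32, -64 → -128.
Combining the parts gives [87, -128].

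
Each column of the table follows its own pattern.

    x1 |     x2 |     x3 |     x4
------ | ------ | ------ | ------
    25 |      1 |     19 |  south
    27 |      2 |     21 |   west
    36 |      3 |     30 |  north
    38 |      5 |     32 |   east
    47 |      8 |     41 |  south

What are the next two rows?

Column x1 goes 25, 27, 36, 38, 47 → 49 → 58 (alternating steps +2, +9, +2, +9, …).
Column x2: each term is the sum of the two before it; 1, 2, 3, 5, 8 → 13 → 21.
Column x3: 19, 21, 30, 32, 41 → 43 → 52 (always 6 less than the column x1).
Column x4: repeats south → west → north → east; south, west, north, east, south → west → north.
Putting the parts together: 49  13  43  west and then 58  21  52  north.

49  13  43  west; 58  21  52  north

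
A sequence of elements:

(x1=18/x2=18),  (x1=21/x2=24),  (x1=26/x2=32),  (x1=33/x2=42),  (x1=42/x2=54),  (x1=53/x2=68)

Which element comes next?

X1: 18, 21, 26, 33, 42, 53 → 66 (differences are 3, 5, 7, … (increasing by 2 each time)).
X2 goes 18, 24, 32, 42, 54, 68 → 84 (differences are 6, 8, 10, … (increasing by 2 each time)).
Combining the parts gives (x1=66/x2=84).

(x1=66/x2=84)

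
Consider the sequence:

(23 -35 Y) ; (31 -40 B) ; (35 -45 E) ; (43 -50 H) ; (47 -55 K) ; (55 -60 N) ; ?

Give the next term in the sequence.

(59 -65 Q)

First component: 23, 31, 35, 43, 47, 55 → 59 (alternating steps +8, +4, +8, +4, …).
Second component goes -35, -40, -45, -50, -55, -60 → -65 (−5 each step).
Letter — letters move forward 3 places in the alphabet, wrapping Z→A: Y, B, E, H, K, N → Q.
Putting it together: (59 -65 Q).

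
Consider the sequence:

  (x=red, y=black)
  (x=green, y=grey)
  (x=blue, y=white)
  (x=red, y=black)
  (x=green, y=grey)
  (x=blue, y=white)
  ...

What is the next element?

X goes red, green, blue, red, green, blue → red (repeats red → green → blue).
Y: repeats black → grey → white, so black, grey, white, black, grey, white → black.
So the next element is (x=red, y=black).

(x=red, y=black)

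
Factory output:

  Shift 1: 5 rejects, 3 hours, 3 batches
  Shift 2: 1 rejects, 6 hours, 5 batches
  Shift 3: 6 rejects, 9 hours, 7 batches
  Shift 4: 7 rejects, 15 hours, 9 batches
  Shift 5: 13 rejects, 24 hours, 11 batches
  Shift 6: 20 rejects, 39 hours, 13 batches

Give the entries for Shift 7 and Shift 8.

For the rejects, each term is the sum of the two before it: 5, 1, 6, 7, 13, 20 → 33 → 53.
Hours: each term is the sum of the two before it, so 3, 6, 9, 15, 24, 39 → 63 → 102.
Batches: 3, 5, 7, 9, 11, 13 → 15 → 17 (+2 each step).
So the next two lines are 33 rejects, 63 hours, 15 batches and 53 rejects, 102 hours, 17 batches.

33 rejects, 63 hours, 15 batches; 53 rejects, 102 hours, 17 batches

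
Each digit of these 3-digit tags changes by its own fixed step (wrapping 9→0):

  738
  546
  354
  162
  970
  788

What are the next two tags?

596 then 304

First digit — −2 each step, mod 10: 7, 5, 3, 1, 9, 7 → 5 → 3.
Second digit — +1 each step, mod 10: 3, 4, 5, 6, 7, 8 → 9 → 0.
Third digit: −2 each step, mod 10, so 8, 6, 4, 2, 0, 8 → 6 → 4.
Putting the parts together: 596 and then 304.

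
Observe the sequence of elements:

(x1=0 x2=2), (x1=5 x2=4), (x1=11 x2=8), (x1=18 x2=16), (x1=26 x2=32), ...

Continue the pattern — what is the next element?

(x1=35 x2=64)

X1 goes 0, 5, 11, 18, 26 → 35 (differences are 5, 6, 7, … (increasing by 1 each time)).
X2 — ×2 each step: 2, 4, 8, 16, 32 → 64.
So the next element is (x1=35 x2=64).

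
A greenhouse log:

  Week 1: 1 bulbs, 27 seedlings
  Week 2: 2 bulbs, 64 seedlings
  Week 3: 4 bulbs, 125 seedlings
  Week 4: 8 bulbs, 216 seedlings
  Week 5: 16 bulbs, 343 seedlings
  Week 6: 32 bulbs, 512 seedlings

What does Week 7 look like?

Bulbs goes 1, 2, 4, 8, 16, 32 → 64 (×2 each step).
For the seedlings, perfect cubes: 3³, 4³, 5³, …: 27, 64, 125, 216, 343, 512 → 729.
So the next line is 64 bulbs, 729 seedlings.

64 bulbs, 729 seedlings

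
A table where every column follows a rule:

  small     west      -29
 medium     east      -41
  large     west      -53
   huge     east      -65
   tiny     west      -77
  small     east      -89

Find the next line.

medium  west  -101

Size — repeats small → medium → large → huge → tiny: small, medium, large, huge, tiny, small → medium.
Direction: alternates west ↔ east, so west, east, west, east, west, east → west.
For the third component, −12 each step: -29, -41, -53, -65, -77, -89 → -101.
Combining the parts gives medium  west  -101.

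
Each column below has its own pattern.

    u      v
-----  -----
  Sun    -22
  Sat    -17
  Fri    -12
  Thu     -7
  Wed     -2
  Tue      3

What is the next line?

For the column u, runs backward through the weekdays Mon→Sun: Sun, Sat, Fri, Thu, Wed, Tue → Mon.
Column v: +5 each step; -22, -17, -12, -7, -2, 3 → 8.
Putting it together: Mon  8.

Mon  8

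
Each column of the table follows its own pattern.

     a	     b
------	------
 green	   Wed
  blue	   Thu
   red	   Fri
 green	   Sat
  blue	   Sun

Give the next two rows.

red  Mon; green  Tue

Column a: repeats green → blue → red, so green, blue, red, green, blue → red → green.
For the column b, runs through the weekdays Mon→Sun: Wed, Thu, Fri, Sat, Sun → Mon → Tue.
Putting the parts together: red  Mon and then green  Tue.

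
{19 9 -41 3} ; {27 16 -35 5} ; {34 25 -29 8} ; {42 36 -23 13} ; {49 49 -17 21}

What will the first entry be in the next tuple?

First entry: alternating steps +8, +7, +8, +7, …, so 19, 27, 34, 42, 49 → 57.

57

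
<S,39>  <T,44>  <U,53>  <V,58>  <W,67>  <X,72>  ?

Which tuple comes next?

For the letter, letters move forward 1 place in the alphabet: S, T, U, V, W, X → Y.
Second slot — alternating steps +5, +9, +5, +9, …: 39, 44, 53, 58, 67, 72 → 81.
Putting it together: <Y,81>.

<Y,81>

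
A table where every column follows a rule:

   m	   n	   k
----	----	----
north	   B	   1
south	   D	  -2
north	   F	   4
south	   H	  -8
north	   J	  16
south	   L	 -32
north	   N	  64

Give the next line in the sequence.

south  P  -128

Column m: north, south, north, south, north, south, north → south (alternates north ↔ south).
Column n — letters move forward 2 places in the alphabet: B, D, F, H, J, L, N → P.
Column k — ×(-2) each step: 1, -2, 4, -8, 16, -32, 64 → -128.
Combining the parts gives south  P  -128.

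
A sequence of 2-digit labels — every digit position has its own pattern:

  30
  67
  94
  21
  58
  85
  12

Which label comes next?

First digit: +3 each step, mod 10; 3, 6, 9, 2, 5, 8, 1 → 4.
Second digit: −3 each step, mod 10; 0, 7, 4, 1, 8, 5, 2 → 9.
Putting it together: 49.

49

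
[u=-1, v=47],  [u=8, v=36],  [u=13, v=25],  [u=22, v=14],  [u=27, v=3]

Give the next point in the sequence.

[u=36, v=-8]

For the u, alternating steps +9, +5, +9, +5, …: -1, 8, 13, 22, 27 → 36.
V: 47, 36, 25, 14, 3 → -8 (−11 each step).
So the next point is [u=36, v=-8].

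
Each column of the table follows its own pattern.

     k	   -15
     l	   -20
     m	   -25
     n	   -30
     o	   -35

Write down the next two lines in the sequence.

p  -40; q  -45

Letter — letters move forward 1 place in the alphabet: k, l, m, n, o → p → q.
Second component — −5 each step: -15, -20, -25, -30, -35 → -40 → -45.
So the next two lines are p  -40 and q  -45.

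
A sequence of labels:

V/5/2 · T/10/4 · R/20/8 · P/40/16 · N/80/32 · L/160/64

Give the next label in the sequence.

For the letter, letters move back 2 places in the alphabet: V, T, R, P, N, L → J.
Second component goes 5, 10, 20, 40, 80, 160 → 320 (×2 each step).
Third component: ×2 each step; 2, 4, 8, 16, 32, 64 → 128.
Combining the parts gives J/320/128.

J/320/128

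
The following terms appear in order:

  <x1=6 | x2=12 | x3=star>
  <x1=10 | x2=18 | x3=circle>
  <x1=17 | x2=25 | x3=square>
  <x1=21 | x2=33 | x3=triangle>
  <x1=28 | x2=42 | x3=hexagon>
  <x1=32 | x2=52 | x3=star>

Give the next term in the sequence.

<x1=39 | x2=63 | x3=circle>

X1 — alternating steps +4, +7, +4, +7, …: 6, 10, 17, 21, 28, 32 → 39.
X2: differences are 6, 7, 8, … (increasing by 1 each time); 12, 18, 25, 33, 42, 52 → 63.
X3: repeats star → circle → square → triangle → hexagon, so star, circle, square, triangle, hexagon, star → circle.
So the next term is <x1=39 | x2=63 | x3=circle>.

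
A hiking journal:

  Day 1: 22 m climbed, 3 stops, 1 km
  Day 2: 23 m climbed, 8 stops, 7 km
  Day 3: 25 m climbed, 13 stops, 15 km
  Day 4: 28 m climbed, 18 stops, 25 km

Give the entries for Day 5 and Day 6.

32 m climbed, 23 stops, 37 km; 37 m climbed, 28 stops, 51 km

M climbed: 22, 23, 25, 28 → 32 → 37 (differences are 1, 2, 3, … (increasing by 1 each time)).
Stops goes 3, 8, 13, 18 → 23 → 28 (+5 each step).
For the km, differences are 6, 8, 10, … (increasing by 2 each time): 1, 7, 15, 25 → 37 → 51.
So the next two rows are 32 m climbed, 23 stops, 37 km and 37 m climbed, 28 stops, 51 km.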